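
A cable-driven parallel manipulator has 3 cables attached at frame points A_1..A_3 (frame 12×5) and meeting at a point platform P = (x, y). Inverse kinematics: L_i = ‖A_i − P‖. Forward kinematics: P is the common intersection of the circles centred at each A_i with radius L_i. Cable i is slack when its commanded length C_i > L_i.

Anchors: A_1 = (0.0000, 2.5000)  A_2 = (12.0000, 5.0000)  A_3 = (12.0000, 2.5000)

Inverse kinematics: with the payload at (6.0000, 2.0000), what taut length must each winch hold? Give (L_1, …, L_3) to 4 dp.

(6.0208, 6.7082, 6.0208)

cable 1: Δx=-6.0000, Δy=0.5000; L_1 = √(Δx²+Δy²) = 6.0208
cable 2: Δx=6.0000, Δy=3.0000; L_2 = √(Δx²+Δy²) = 6.7082
cable 3: Δx=6.0000, Δy=0.5000; L_3 = √(Δx²+Δy²) = 6.0208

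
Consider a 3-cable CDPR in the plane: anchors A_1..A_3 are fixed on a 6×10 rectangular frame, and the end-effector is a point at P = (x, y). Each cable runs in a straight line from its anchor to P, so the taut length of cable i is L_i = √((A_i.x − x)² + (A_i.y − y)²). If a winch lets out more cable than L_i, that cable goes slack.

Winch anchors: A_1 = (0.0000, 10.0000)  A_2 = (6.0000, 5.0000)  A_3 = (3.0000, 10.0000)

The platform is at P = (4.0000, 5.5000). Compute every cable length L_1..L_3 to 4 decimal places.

cable 1: Δx=-4.0000, Δy=4.5000; L_1 = √(Δx²+Δy²) = 6.0208
cable 2: Δx=2.0000, Δy=-0.5000; L_2 = √(Δx²+Δy²) = 2.0616
cable 3: Δx=-1.0000, Δy=4.5000; L_3 = √(Δx²+Δy²) = 4.6098

(6.0208, 2.0616, 4.6098)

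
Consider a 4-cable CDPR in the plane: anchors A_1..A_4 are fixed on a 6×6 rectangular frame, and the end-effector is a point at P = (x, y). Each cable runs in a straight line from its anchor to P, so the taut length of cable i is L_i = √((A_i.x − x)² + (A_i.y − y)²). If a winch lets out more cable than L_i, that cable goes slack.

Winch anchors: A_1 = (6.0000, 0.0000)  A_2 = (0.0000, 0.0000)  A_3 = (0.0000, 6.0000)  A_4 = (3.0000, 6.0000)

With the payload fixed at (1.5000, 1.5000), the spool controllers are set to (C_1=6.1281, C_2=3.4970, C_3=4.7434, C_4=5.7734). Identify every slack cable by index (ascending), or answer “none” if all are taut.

cable 1: √((4.5000)²+(-1.5000)²)=4.7434, C_1=6.1281: slack
cable 2: √((-1.5000)²+(-1.5000)²)=2.1213, C_2=3.4970: slack
cable 3: √((-1.5000)²+(4.5000)²)=4.7434, C_3=4.7434: taut
cable 4: √((1.5000)²+(4.5000)²)=4.7434, C_4=5.7734: slack

1, 2, 4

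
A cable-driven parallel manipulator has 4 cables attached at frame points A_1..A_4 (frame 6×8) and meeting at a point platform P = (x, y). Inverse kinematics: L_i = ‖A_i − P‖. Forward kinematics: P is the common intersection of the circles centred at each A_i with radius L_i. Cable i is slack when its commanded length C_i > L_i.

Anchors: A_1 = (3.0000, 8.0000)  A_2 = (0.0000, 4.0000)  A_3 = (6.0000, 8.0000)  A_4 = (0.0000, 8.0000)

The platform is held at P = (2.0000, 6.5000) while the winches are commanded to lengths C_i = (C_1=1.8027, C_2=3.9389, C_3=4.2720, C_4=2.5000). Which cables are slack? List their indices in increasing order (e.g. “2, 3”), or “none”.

2

i=1: geometric 1.8028 vs commanded 1.8027 ⇒ taut
i=2: geometric 3.2016 vs commanded 3.9389 ⇒ slack
i=3: geometric 4.2720 vs commanded 4.2720 ⇒ taut
i=4: geometric 2.5000 vs commanded 2.5000 ⇒ taut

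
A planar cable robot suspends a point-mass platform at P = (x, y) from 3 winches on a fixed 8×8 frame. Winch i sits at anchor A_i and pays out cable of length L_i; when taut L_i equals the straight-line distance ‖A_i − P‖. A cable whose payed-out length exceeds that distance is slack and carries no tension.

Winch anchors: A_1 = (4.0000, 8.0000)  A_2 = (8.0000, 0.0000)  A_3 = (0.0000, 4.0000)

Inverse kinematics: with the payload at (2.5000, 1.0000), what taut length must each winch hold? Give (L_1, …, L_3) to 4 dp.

cable 1: Δx=1.5000, Δy=7.0000; L_1 = √(Δx²+Δy²) = 7.1589
cable 2: Δx=5.5000, Δy=-1.0000; L_2 = √(Δx²+Δy²) = 5.5902
cable 3: Δx=-2.5000, Δy=3.0000; L_3 = √(Δx²+Δy²) = 3.9051

(7.1589, 5.5902, 3.9051)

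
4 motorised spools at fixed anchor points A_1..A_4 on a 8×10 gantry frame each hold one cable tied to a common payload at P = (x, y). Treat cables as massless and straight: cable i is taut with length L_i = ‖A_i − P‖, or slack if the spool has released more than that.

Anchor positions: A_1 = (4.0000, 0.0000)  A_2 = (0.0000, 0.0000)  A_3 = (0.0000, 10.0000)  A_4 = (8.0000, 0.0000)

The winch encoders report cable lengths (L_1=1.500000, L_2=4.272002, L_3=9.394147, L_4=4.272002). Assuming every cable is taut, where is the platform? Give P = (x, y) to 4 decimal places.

(4.0000, 1.5000)

circle eqns → linear via eq_j − eq_1; set q_j = A_j·A_j − L_j²
q_1 = 16.0000+0.0000−2.2500 = 13.7500
8.0000·x + 0.0000·y = q_1−q_2 = 32.0000
8.0000·x − 20.0000·y = q_1−q_3 = 2.0000
-8.0000·x + 0.0000·y = q_1−q_4 = -32.0000
solve first two rows → x=4.0000, y=1.5000
check cable 4: ‖A_4−P‖² = 18.2500 ≈ L_4² = 18.2500 ✓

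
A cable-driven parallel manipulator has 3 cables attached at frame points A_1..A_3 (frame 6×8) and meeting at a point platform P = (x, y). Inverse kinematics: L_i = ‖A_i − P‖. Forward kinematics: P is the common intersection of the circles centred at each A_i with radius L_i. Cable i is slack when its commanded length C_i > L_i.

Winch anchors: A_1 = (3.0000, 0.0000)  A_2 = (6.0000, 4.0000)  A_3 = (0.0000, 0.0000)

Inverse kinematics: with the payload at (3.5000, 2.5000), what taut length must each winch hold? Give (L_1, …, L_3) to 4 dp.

L_1 = √((3.0000−3.5000)² + (0.0000−2.5000)²) = 2.5495
L_2 = √((6.0000−3.5000)² + (4.0000−2.5000)²) = 2.9155
L_3 = √((0.0000−3.5000)² + (0.0000−2.5000)²) = 4.3012

(2.5495, 2.9155, 4.3012)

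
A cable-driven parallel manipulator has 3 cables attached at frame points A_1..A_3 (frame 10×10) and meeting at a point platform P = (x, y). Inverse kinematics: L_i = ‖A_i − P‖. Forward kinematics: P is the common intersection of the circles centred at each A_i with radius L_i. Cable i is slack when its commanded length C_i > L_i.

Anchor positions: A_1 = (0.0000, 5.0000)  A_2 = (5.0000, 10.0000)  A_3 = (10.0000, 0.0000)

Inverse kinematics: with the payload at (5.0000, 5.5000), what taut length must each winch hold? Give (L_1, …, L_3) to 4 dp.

(5.0249, 4.5000, 7.4330)

L_1: Δ = A_1−P = (-5.0000, -0.5000) → ‖Δ‖ = √25.2500 = 5.0249
L_2: Δ = A_2−P = (0.0000, 4.5000) → ‖Δ‖ = √20.2500 = 4.5000
L_3: Δ = A_3−P = (5.0000, -5.5000) → ‖Δ‖ = √55.2500 = 7.4330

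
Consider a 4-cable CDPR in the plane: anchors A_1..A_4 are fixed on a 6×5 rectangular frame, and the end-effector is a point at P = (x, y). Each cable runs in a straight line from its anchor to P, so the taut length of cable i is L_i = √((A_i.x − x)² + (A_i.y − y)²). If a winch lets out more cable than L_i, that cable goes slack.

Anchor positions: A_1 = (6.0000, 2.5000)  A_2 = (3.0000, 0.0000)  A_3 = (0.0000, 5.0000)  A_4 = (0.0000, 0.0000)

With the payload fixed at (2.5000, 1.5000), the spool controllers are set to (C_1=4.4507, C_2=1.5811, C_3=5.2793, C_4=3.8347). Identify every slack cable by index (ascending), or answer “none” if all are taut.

1, 3, 4

cable 1: √((3.5000)²+(1.0000)²)=3.6401, C_1=4.4507: slack
cable 2: √((0.5000)²+(-1.5000)²)=1.5811, C_2=1.5811: taut
cable 3: √((-2.5000)²+(3.5000)²)=4.3012, C_3=5.2793: slack
cable 4: √((-2.5000)²+(-1.5000)²)=2.9155, C_4=3.8347: slack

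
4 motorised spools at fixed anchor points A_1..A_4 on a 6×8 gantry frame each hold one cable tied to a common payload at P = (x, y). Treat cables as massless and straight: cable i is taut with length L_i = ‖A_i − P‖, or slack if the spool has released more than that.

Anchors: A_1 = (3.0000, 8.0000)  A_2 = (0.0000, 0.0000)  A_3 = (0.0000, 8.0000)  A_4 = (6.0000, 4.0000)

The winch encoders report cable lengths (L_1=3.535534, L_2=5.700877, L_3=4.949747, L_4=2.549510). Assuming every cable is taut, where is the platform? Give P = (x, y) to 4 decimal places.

(3.5000, 4.5000)

each cable: (A_i−P)·(A_i−P) = L_i²; let q_i = ‖A_i‖²−L_i²
q_1 = 9.0000+64.0000−12.5000 = 60.5000
row 1: 6.0000x + 16.0000y = 93.0000  (q_2=-32.5000)
row 2: 6.0000x + 0.0000y = 21.0000  (q_3=39.5000)
row 3: -6.0000x + 8.0000y = 15.0000  (q_4=45.5000)
Cramer on rows 1–2 → x = 3.5000, y = 4.5000
check cable 4: ‖A_4−P‖² = 6.5000 ≈ L_4² = 6.5000 ✓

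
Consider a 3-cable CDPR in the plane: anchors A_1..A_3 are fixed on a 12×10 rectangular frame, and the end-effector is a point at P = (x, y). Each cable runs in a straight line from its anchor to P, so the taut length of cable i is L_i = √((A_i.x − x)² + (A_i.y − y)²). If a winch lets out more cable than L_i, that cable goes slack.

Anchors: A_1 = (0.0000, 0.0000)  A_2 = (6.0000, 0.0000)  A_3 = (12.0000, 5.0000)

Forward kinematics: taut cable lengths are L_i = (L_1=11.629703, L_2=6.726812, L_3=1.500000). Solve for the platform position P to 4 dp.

expand ‖A_i−P‖²=L_i² and subtract eq 1 (c_i ≔ ‖A_i‖²−L_i²)
c_1 = 0.0000+0.0000−135.2500 = -135.2500
eq1−eq2 → [-12.0000  0.0000]·P = -126.0000
eq1−eq3 → [-24.0000  -10.0000]·P = -302.0000
2×2 solve → P = (10.5000, 5.0000)

(10.5000, 5.0000)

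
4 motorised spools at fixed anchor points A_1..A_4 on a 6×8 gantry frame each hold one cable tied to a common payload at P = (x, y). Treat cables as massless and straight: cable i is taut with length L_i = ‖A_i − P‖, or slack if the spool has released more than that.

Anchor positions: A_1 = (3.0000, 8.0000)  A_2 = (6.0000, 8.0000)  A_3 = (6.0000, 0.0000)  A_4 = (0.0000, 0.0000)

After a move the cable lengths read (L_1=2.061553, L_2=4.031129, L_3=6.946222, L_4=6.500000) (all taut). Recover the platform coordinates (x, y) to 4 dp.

(2.5000, 6.0000)

each cable: (A_i−P)·(A_i−P) = L_i²; let k_i = ‖A_i‖²−L_i²
k_1 = 9.0000+64.0000−4.2500 = 68.7500
row 1: -6.0000x + 0.0000y = -15.0000  (k_2=83.7500)
row 2: -6.0000x + 16.0000y = 81.0000  (k_3=-12.2500)
row 3: 6.0000x + 16.0000y = 111.0000  (k_4=-42.2500)
Cramer on rows 1–2 → x = 2.5000, y = 6.0000
check cable 4: ‖A_4−P‖² = 42.2500 ≈ L_4² = 42.2500 ✓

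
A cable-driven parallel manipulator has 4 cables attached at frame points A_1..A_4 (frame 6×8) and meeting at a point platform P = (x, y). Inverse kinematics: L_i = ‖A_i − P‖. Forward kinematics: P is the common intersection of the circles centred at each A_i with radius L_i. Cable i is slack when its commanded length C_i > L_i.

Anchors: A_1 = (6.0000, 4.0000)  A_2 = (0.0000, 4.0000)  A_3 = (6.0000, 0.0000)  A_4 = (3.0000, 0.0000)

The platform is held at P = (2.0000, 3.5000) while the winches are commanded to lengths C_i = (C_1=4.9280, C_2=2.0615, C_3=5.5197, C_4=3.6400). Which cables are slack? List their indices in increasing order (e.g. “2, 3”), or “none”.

cable 1: √((4.0000)²+(0.5000)²)=4.0311, C_1=4.9280: slack
cable 2: √((-2.0000)²+(0.5000)²)=2.0616, C_2=2.0615: taut
cable 3: √((4.0000)²+(-3.5000)²)=5.3151, C_3=5.5197: slack
cable 4: √((1.0000)²+(-3.5000)²)=3.6401, C_4=3.6400: taut

1, 3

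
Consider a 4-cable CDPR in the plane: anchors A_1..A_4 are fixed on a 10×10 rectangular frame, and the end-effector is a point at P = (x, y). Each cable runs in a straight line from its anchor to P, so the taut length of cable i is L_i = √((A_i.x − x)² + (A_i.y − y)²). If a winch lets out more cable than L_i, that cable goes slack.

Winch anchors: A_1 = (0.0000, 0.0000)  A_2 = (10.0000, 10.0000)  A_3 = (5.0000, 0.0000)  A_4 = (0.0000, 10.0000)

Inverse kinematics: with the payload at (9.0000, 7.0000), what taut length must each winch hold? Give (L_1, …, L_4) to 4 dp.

(11.4018, 3.1623, 8.0623, 9.4868)

L_1: Δ = A_1−P = (-9.0000, -7.0000) → ‖Δ‖ = √130.0000 = 11.4018
L_2: Δ = A_2−P = (1.0000, 3.0000) → ‖Δ‖ = √10.0000 = 3.1623
L_3: Δ = A_3−P = (-4.0000, -7.0000) → ‖Δ‖ = √65.0000 = 8.0623
L_4: Δ = A_4−P = (-9.0000, 3.0000) → ‖Δ‖ = √90.0000 = 9.4868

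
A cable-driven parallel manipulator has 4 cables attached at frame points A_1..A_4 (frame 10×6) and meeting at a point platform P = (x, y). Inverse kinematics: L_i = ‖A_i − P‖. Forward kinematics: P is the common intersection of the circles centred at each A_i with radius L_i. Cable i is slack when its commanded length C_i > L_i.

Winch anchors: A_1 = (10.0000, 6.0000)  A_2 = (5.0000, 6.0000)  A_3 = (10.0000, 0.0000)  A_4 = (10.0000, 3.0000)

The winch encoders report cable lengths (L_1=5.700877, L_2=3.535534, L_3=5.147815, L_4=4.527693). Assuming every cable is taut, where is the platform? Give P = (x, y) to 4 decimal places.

circle eqns → linear via eq_j − eq_1; set c_j = A_j·A_j − L_j²
c_1 = 100.0000+36.0000−32.5000 = 103.5000
10.0000·x + 0.0000·y = c_1−c_2 = 55.0000
0.0000·x + 12.0000·y = c_1−c_3 = 30.0000
0.0000·x + 6.0000·y = c_1−c_4 = 15.0000
solve first two rows → x=5.5000, y=2.5000
check cable 4: ‖A_4−P‖² = 20.5000 ≈ L_4² = 20.5000 ✓

(5.5000, 2.5000)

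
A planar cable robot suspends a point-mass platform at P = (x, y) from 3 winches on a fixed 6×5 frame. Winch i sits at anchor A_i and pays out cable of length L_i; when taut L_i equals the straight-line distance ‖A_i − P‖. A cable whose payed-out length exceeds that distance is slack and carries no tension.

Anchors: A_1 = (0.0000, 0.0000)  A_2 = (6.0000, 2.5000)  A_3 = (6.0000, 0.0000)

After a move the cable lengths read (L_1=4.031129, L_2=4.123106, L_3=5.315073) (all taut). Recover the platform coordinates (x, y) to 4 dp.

(2.0000, 3.5000)

circle eqns → linear via eq_j − eq_1; set q_j = A_j·A_j − L_j²
q_1 = 0.0000+0.0000−16.2500 = -16.2500
-12.0000·x − 5.0000·y = q_1−q_2 = -41.5000
-12.0000·x + 0.0000·y = q_1−q_3 = -24.0000
solve first two rows → x=2.0000, y=3.5000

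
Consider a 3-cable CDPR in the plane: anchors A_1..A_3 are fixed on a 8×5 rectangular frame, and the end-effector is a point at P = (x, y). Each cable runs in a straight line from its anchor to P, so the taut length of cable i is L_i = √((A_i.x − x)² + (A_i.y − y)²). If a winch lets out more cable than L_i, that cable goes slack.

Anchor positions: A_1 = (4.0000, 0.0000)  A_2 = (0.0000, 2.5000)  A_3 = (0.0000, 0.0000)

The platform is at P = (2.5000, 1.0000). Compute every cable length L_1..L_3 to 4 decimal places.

cable 1: Δx=1.5000, Δy=-1.0000; L_1 = √(Δx²+Δy²) = 1.8028
cable 2: Δx=-2.5000, Δy=1.5000; L_2 = √(Δx²+Δy²) = 2.9155
cable 3: Δx=-2.5000, Δy=-1.0000; L_3 = √(Δx²+Δy²) = 2.6926

(1.8028, 2.9155, 2.6926)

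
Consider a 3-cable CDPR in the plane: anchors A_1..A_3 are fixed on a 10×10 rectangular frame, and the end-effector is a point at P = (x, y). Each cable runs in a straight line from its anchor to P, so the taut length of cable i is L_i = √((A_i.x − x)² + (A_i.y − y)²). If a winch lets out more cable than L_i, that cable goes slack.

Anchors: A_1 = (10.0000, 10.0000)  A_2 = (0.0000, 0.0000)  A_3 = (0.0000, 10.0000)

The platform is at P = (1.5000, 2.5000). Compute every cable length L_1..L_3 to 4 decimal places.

L_1: Δ = A_1−P = (8.5000, 7.5000) → ‖Δ‖ = √128.5000 = 11.3358
L_2: Δ = A_2−P = (-1.5000, -2.5000) → ‖Δ‖ = √8.5000 = 2.9155
L_3: Δ = A_3−P = (-1.5000, 7.5000) → ‖Δ‖ = √58.5000 = 7.6485

(11.3358, 2.9155, 7.6485)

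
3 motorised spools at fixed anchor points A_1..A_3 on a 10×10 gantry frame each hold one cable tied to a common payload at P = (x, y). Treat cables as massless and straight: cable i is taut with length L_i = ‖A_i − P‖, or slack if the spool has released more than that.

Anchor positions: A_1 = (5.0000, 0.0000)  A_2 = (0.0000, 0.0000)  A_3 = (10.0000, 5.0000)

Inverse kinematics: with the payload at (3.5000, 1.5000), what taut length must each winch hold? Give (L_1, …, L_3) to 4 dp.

cable 1: Δx=1.5000, Δy=-1.5000; L_1 = √(Δx²+Δy²) = 2.1213
cable 2: Δx=-3.5000, Δy=-1.5000; L_2 = √(Δx²+Δy²) = 3.8079
cable 3: Δx=6.5000, Δy=3.5000; L_3 = √(Δx²+Δy²) = 7.3824

(2.1213, 3.8079, 7.3824)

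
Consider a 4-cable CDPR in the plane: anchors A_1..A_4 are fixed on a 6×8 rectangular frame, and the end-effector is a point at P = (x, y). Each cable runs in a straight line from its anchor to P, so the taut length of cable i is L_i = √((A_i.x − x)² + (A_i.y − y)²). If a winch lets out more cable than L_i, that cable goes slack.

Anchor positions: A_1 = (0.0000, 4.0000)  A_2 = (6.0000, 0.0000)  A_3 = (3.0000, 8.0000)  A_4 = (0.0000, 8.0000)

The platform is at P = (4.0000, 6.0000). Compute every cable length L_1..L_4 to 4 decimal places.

L_1 = √((0.0000−4.0000)² + (4.0000−6.0000)²) = 4.4721
L_2 = √((6.0000−4.0000)² + (0.0000−6.0000)²) = 6.3246
L_3 = √((3.0000−4.0000)² + (8.0000−6.0000)²) = 2.2361
L_4 = √((0.0000−4.0000)² + (8.0000−6.0000)²) = 4.4721

(4.4721, 6.3246, 2.2361, 4.4721)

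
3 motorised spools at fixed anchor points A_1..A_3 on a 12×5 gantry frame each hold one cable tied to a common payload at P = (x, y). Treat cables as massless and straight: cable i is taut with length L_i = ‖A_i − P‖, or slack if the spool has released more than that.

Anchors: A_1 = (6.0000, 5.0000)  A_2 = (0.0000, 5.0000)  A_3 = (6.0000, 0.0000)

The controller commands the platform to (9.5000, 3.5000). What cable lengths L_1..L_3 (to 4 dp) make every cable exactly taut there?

(3.8079, 9.6177, 4.9497)

L_1 = √((6.0000−9.5000)² + (5.0000−3.5000)²) = 3.8079
L_2 = √((0.0000−9.5000)² + (5.0000−3.5000)²) = 9.6177
L_3 = √((6.0000−9.5000)² + (0.0000−3.5000)²) = 4.9497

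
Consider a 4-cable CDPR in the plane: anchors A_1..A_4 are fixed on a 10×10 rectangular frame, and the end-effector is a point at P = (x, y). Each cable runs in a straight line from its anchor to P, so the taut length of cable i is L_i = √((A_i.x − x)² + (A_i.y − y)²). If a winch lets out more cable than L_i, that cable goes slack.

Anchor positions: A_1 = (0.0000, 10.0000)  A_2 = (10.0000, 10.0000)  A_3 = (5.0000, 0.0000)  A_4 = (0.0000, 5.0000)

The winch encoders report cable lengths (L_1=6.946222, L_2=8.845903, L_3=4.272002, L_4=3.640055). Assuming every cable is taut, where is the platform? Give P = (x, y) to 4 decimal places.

expand ‖A_i−P‖²=L_i² and subtract eq 1 (q_i ≔ ‖A_i‖²−L_i²)
q_1 = 0.0000+100.0000−48.2500 = 51.7500
eq1−eq2 → [-20.0000  0.0000]·P = -70.0000
eq1−eq3 → [-10.0000  20.0000]·P = 45.0000
eq1−eq4 → [0.0000  10.0000]·P = 40.0000
2×2 solve → P = (3.5000, 4.0000)
check cable 4: ‖A_4−P‖² = 13.2500 ≈ L_4² = 13.2500 ✓

(3.5000, 4.0000)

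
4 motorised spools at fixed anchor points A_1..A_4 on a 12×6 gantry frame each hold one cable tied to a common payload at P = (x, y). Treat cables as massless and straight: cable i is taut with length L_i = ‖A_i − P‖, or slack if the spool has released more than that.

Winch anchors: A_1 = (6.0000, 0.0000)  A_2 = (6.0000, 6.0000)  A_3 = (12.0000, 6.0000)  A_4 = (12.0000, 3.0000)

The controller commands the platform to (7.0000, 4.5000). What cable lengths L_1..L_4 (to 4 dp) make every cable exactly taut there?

(4.6098, 1.8028, 5.2202, 5.2202)

cable 1: Δx=-1.0000, Δy=-4.5000; L_1 = √(Δx²+Δy²) = 4.6098
cable 2: Δx=-1.0000, Δy=1.5000; L_2 = √(Δx²+Δy²) = 1.8028
cable 3: Δx=5.0000, Δy=1.5000; L_3 = √(Δx²+Δy²) = 5.2202
cable 4: Δx=5.0000, Δy=-1.5000; L_4 = √(Δx²+Δy²) = 5.2202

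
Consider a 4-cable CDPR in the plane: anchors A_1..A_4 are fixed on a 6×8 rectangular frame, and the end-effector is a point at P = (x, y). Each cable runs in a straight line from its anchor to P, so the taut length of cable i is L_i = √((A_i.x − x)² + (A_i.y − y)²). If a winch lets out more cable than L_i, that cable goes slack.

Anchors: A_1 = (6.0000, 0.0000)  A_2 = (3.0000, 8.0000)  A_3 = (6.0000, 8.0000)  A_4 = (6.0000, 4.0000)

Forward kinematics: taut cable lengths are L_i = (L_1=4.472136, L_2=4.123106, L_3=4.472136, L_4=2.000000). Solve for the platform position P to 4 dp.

(4.0000, 4.0000)

expand ‖A_i−P‖²=L_i² and subtract eq 1 (c_i ≔ ‖A_i‖²−L_i²)
c_1 = 36.0000+0.0000−20.0000 = 16.0000
eq1−eq2 → [6.0000  -16.0000]·P = -40.0000
eq1−eq3 → [0.0000  -16.0000]·P = -64.0000
eq1−eq4 → [0.0000  -8.0000]·P = -32.0000
2×2 solve → P = (4.0000, 4.0000)
check cable 4: ‖A_4−P‖² = 4.0000 ≈ L_4² = 4.0000 ✓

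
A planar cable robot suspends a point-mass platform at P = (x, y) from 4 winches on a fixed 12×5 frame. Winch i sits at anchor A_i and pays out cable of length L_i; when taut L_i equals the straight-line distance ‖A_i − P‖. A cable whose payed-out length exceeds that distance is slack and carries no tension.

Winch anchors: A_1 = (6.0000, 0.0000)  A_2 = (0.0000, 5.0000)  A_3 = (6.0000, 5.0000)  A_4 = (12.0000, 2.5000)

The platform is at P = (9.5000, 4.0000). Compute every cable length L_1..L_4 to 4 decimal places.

L_1 = √((6.0000−9.5000)² + (0.0000−4.0000)²) = 5.3151
L_2 = √((0.0000−9.5000)² + (5.0000−4.0000)²) = 9.5525
L_3 = √((6.0000−9.5000)² + (5.0000−4.0000)²) = 3.6401
L_4 = √((12.0000−9.5000)² + (2.5000−4.0000)²) = 2.9155

(5.3151, 9.5525, 3.6401, 2.9155)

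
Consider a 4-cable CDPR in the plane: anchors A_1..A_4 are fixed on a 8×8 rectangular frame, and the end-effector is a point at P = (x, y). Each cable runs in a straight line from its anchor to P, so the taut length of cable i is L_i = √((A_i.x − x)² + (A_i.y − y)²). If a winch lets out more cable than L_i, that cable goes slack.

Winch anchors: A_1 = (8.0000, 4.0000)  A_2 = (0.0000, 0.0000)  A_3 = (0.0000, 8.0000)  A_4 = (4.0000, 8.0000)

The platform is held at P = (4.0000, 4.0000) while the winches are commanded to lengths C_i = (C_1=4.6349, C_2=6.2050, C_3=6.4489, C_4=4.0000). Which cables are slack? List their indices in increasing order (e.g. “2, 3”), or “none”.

1, 2, 3

cable 1: √((4.0000)²+(0.0000)²)=4.0000, C_1=4.6349: slack
cable 2: √((-4.0000)²+(-4.0000)²)=5.6569, C_2=6.2050: slack
cable 3: √((-4.0000)²+(4.0000)²)=5.6569, C_3=6.4489: slack
cable 4: √((0.0000)²+(4.0000)²)=4.0000, C_4=4.0000: taut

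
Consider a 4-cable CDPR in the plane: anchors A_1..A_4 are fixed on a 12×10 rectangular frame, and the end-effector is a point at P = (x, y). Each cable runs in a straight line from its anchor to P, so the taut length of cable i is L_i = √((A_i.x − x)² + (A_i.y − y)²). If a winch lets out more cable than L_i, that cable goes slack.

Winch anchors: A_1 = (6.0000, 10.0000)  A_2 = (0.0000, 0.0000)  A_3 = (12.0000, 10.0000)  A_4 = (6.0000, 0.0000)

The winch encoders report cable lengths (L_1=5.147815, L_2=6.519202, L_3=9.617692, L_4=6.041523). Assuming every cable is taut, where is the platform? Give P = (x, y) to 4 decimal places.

expand ‖A_i−P‖²=L_i² and subtract eq 1 (k_i ≔ ‖A_i‖²−L_i²)
k_1 = 36.0000+100.0000−26.5000 = 109.5000
eq1−eq2 → [12.0000  20.0000]·P = 152.0000
eq1−eq3 → [-12.0000  0.0000]·P = -42.0000
eq1−eq4 → [0.0000  20.0000]·P = 110.0000
2×2 solve → P = (3.5000, 5.5000)
check cable 4: ‖A_4−P‖² = 36.5000 ≈ L_4² = 36.5000 ✓

(3.5000, 5.5000)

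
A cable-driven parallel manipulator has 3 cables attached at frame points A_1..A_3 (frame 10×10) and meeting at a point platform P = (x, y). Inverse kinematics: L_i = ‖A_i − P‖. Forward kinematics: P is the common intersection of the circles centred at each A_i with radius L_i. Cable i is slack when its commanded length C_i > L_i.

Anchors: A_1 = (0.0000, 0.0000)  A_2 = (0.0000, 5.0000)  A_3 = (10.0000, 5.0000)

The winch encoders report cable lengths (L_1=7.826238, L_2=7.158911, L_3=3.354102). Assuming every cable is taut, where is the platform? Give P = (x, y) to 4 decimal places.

(7.0000, 3.5000)

expand ‖A_i−P‖²=L_i² and subtract eq 1 (k_i ≔ ‖A_i‖²−L_i²)
k_1 = 0.0000+0.0000−61.2500 = -61.2500
eq1−eq2 → [0.0000  -10.0000]·P = -35.0000
eq1−eq3 → [-20.0000  -10.0000]·P = -175.0000
2×2 solve → P = (7.0000, 3.5000)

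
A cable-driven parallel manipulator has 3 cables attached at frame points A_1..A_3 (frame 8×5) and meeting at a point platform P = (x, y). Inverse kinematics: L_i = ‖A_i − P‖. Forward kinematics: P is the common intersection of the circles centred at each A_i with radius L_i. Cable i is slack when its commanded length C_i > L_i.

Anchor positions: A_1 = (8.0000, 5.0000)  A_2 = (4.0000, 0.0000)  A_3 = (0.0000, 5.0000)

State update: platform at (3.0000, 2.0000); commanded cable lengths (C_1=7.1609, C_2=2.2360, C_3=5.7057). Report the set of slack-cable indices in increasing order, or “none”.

1, 3

cable 1: L_1 = ‖A_1−P‖ = 5.8310;  C_1 = 7.1609 → slack
cable 2: L_2 = ‖A_2−P‖ = 2.2361;  C_2 = 2.2360 → taut
cable 3: L_3 = ‖A_3−P‖ = 4.2426;  C_3 = 5.7057 → slack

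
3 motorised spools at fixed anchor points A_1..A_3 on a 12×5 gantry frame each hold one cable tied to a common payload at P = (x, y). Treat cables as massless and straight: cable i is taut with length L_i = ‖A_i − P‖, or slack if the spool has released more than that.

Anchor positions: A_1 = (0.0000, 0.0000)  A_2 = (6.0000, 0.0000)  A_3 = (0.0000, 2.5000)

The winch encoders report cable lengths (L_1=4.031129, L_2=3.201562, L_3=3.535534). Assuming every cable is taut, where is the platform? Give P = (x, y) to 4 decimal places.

expand ‖A_i−P‖²=L_i² and subtract eq 1 (k_i ≔ ‖A_i‖²−L_i²)
k_1 = 0.0000+0.0000−16.2500 = -16.2500
eq1−eq2 → [-12.0000  0.0000]·P = -42.0000
eq1−eq3 → [0.0000  -5.0000]·P = -10.0000
2×2 solve → P = (3.5000, 2.0000)

(3.5000, 2.0000)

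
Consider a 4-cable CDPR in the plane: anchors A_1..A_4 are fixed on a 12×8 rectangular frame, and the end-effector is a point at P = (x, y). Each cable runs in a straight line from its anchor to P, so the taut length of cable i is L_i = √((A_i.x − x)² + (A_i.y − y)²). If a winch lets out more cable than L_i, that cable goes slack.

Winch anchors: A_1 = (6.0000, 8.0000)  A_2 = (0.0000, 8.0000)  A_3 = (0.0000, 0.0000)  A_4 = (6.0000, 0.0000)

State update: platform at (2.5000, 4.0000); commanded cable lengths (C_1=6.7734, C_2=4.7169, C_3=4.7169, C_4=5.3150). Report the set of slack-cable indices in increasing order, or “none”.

cable 1: L_1 = ‖A_1−P‖ = 5.3151;  C_1 = 6.7734 → slack
cable 2: L_2 = ‖A_2−P‖ = 4.7170;  C_2 = 4.7169 → taut
cable 3: L_3 = ‖A_3−P‖ = 4.7170;  C_3 = 4.7169 → taut
cable 4: L_4 = ‖A_4−P‖ = 5.3151;  C_4 = 5.3150 → taut

1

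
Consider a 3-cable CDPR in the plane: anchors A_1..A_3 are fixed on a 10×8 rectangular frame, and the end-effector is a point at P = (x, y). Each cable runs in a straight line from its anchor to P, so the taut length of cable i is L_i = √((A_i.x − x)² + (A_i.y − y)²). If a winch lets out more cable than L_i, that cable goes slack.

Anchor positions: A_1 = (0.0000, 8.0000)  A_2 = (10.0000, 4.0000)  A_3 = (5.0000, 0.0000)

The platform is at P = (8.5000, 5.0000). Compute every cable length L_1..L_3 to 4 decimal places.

L_1: Δ = A_1−P = (-8.5000, 3.0000) → ‖Δ‖ = √81.2500 = 9.0139
L_2: Δ = A_2−P = (1.5000, -1.0000) → ‖Δ‖ = √3.2500 = 1.8028
L_3: Δ = A_3−P = (-3.5000, -5.0000) → ‖Δ‖ = √37.2500 = 6.1033

(9.0139, 1.8028, 6.1033)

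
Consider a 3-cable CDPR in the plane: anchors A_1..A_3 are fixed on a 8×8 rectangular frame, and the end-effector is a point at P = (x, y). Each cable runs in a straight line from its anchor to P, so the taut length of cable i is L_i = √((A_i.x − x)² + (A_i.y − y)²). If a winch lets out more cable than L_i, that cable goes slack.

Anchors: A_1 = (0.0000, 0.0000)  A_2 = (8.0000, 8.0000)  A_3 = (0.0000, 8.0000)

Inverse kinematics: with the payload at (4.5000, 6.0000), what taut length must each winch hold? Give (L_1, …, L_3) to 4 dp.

L_1 = √((0.0000−4.5000)² + (0.0000−6.0000)²) = 7.5000
L_2 = √((8.0000−4.5000)² + (8.0000−6.0000)²) = 4.0311
L_3 = √((0.0000−4.5000)² + (8.0000−6.0000)²) = 4.9244

(7.5000, 4.0311, 4.9244)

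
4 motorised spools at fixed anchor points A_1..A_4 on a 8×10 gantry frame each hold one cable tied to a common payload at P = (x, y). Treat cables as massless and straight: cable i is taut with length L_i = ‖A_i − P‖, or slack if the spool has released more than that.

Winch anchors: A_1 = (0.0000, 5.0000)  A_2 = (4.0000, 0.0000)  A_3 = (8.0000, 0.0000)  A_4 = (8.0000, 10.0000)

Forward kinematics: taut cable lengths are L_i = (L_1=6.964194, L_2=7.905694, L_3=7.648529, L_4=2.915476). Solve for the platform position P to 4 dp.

(6.5000, 7.5000)

each cable: (A_i−P)·(A_i−P) = L_i²; let k_i = ‖A_i‖²−L_i²
k_1 = 0.0000+25.0000−48.5000 = -23.5000
row 1: -8.0000x + 10.0000y = 23.0000  (k_2=-46.5000)
row 2: -16.0000x + 10.0000y = -29.0000  (k_3=5.5000)
row 3: -16.0000x − 10.0000y = -179.0000  (k_4=155.5000)
Cramer on rows 1–2 → x = 6.5000, y = 7.5000
check cable 4: ‖A_4−P‖² = 8.5000 ≈ L_4² = 8.5000 ✓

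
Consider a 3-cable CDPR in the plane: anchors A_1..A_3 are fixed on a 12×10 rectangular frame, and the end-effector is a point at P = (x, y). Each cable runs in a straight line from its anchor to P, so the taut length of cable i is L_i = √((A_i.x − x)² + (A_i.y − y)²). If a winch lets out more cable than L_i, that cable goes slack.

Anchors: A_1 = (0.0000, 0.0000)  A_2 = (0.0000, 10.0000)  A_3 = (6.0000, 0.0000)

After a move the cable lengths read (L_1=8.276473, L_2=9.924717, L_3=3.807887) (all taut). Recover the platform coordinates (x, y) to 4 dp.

expand ‖A_i−P‖²=L_i² and subtract eq 1 (c_i ≔ ‖A_i‖²−L_i²)
c_1 = 0.0000+0.0000−68.5000 = -68.5000
eq1−eq2 → [0.0000  -20.0000]·P = -70.0000
eq1−eq3 → [-12.0000  0.0000]·P = -90.0000
2×2 solve → P = (7.5000, 3.5000)

(7.5000, 3.5000)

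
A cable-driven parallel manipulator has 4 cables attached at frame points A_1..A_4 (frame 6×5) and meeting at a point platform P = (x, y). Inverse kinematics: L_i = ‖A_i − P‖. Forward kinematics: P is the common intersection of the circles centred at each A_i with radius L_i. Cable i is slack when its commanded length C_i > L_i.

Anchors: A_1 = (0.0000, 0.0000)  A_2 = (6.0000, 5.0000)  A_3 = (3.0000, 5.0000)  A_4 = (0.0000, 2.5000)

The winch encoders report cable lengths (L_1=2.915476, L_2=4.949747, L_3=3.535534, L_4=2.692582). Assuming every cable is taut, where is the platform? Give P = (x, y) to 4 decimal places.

expand ‖A_i−P‖²=L_i² and subtract eq 1 (c_i ≔ ‖A_i‖²−L_i²)
c_1 = 0.0000+0.0000−8.5000 = -8.5000
eq1−eq2 → [-12.0000  -10.0000]·P = -45.0000
eq1−eq3 → [-6.0000  -10.0000]·P = -30.0000
eq1−eq4 → [0.0000  -5.0000]·P = -7.5000
2×2 solve → P = (2.5000, 1.5000)
check cable 4: ‖A_4−P‖² = 7.2500 ≈ L_4² = 7.2500 ✓

(2.5000, 1.5000)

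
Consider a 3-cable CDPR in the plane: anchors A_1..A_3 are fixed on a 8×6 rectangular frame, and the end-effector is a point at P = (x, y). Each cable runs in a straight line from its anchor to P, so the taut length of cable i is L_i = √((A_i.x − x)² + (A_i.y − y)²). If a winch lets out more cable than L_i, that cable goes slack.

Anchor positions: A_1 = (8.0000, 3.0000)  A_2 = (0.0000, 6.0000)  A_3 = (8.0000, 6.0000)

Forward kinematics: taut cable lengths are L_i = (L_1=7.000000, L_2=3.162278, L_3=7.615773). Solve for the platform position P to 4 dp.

(1.0000, 3.0000)

expand ‖A_i−P‖²=L_i² and subtract eq 1 (k_i ≔ ‖A_i‖²−L_i²)
k_1 = 64.0000+9.0000−49.0000 = 24.0000
eq1−eq2 → [16.0000  -6.0000]·P = -2.0000
eq1−eq3 → [0.0000  -6.0000]·P = -18.0000
2×2 solve → P = (1.0000, 3.0000)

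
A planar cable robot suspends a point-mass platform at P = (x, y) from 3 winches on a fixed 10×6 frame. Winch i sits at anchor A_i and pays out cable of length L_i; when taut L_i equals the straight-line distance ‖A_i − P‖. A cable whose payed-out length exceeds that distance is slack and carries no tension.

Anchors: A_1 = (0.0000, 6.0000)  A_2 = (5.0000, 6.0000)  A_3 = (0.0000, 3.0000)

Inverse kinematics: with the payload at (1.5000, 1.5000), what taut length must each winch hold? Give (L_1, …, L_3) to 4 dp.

L_1: Δ = A_1−P = (-1.5000, 4.5000) → ‖Δ‖ = √22.5000 = 4.7434
L_2: Δ = A_2−P = (3.5000, 4.5000) → ‖Δ‖ = √32.5000 = 5.7009
L_3: Δ = A_3−P = (-1.5000, 1.5000) → ‖Δ‖ = √4.5000 = 2.1213

(4.7434, 5.7009, 2.1213)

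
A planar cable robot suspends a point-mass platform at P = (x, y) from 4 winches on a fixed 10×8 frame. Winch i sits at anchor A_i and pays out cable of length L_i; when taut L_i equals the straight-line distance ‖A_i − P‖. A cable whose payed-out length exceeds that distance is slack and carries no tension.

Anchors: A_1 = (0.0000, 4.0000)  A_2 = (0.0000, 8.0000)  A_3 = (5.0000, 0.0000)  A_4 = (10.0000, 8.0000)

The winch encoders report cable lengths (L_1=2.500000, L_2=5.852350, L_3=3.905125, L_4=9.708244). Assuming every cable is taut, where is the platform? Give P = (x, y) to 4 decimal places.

(2.0000, 2.5000)

each cable: (A_i−P)·(A_i−P) = L_i²; let k_i = ‖A_i‖²−L_i²
k_1 = 0.0000+16.0000−6.2500 = 9.7500
row 1: 0.0000x − 8.0000y = -20.0000  (k_2=29.7500)
row 2: -10.0000x + 8.0000y = 0.0000  (k_3=9.7500)
row 3: -20.0000x − 8.0000y = -60.0000  (k_4=69.7500)
Cramer on rows 1–2 → x = 2.0000, y = 2.5000
check cable 4: ‖A_4−P‖² = 94.2500 ≈ L_4² = 94.2500 ✓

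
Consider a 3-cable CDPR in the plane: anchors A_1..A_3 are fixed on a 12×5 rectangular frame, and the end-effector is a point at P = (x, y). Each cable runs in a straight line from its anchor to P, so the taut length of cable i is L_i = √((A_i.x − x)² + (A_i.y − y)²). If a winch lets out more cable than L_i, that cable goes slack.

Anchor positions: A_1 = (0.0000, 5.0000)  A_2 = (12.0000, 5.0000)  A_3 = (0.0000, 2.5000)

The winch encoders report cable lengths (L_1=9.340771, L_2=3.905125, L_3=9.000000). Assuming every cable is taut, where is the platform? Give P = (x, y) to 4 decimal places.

(9.0000, 2.5000)

circle eqns → linear via eq_j − eq_1; set k_j = A_j·A_j − L_j²
k_1 = 0.0000+25.0000−87.2500 = -62.2500
-24.0000·x + 0.0000·y = k_1−k_2 = -216.0000
0.0000·x + 5.0000·y = k_1−k_3 = 12.5000
solve first two rows → x=9.0000, y=2.5000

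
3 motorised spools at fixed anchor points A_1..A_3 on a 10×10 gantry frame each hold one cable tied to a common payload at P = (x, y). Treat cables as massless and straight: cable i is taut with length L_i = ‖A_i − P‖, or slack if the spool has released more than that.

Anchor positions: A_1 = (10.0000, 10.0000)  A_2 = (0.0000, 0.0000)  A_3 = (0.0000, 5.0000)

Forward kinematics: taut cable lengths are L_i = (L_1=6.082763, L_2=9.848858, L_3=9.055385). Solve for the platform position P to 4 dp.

(9.0000, 4.0000)

expand ‖A_i−P‖²=L_i² and subtract eq 1 (k_i ≔ ‖A_i‖²−L_i²)
k_1 = 100.0000+100.0000−37.0000 = 163.0000
eq1−eq2 → [20.0000  20.0000]·P = 260.0000
eq1−eq3 → [20.0000  10.0000]·P = 220.0000
2×2 solve → P = (9.0000, 4.0000)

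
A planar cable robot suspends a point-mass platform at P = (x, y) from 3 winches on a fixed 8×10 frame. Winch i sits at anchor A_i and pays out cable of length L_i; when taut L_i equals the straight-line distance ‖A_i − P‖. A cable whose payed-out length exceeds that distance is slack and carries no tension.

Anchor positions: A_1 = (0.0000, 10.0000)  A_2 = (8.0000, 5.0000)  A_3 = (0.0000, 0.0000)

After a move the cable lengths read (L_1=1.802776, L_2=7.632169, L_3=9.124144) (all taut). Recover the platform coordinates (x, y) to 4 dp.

expand ‖A_i−P‖²=L_i² and subtract eq 1 (c_i ≔ ‖A_i‖²−L_i²)
c_1 = 0.0000+100.0000−3.2500 = 96.7500
eq1−eq2 → [-16.0000  10.0000]·P = 66.0000
eq1−eq3 → [0.0000  20.0000]·P = 180.0000
2×2 solve → P = (1.5000, 9.0000)

(1.5000, 9.0000)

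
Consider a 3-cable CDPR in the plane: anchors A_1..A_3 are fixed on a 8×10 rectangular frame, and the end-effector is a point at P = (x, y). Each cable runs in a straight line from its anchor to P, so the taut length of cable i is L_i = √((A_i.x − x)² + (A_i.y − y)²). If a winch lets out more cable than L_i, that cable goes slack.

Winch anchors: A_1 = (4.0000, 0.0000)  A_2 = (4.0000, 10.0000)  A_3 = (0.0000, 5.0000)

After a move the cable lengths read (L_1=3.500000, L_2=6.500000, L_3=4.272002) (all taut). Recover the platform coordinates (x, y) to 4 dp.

expand ‖A_i−P‖²=L_i² and subtract eq 1 (k_i ≔ ‖A_i‖²−L_i²)
k_1 = 16.0000+0.0000−12.2500 = 3.7500
eq1−eq2 → [0.0000  -20.0000]·P = -70.0000
eq1−eq3 → [8.0000  -10.0000]·P = -3.0000
2×2 solve → P = (4.0000, 3.5000)

(4.0000, 3.5000)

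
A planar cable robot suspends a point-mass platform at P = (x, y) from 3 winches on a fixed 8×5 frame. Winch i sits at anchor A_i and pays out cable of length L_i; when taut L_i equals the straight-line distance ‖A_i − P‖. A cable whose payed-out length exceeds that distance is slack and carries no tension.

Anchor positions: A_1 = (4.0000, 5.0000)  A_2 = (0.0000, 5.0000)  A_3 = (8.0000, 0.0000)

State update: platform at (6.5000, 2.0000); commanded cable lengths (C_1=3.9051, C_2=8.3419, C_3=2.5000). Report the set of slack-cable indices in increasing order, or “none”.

2

cable 1: √((-2.5000)²+(3.0000)²)=3.9051, C_1=3.9051: taut
cable 2: √((-6.5000)²+(3.0000)²)=7.1589, C_2=8.3419: slack
cable 3: √((1.5000)²+(-2.0000)²)=2.5000, C_3=2.5000: taut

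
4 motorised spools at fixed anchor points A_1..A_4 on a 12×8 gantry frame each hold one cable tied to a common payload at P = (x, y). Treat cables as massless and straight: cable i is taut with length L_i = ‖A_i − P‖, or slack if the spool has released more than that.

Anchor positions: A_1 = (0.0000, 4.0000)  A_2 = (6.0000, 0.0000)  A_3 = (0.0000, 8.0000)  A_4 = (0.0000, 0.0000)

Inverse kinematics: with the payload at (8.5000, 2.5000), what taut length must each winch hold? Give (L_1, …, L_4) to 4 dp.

(8.6313, 3.5355, 10.1242, 8.8600)

cable 1: Δx=-8.5000, Δy=1.5000; L_1 = √(Δx²+Δy²) = 8.6313
cable 2: Δx=-2.5000, Δy=-2.5000; L_2 = √(Δx²+Δy²) = 3.5355
cable 3: Δx=-8.5000, Δy=5.5000; L_3 = √(Δx²+Δy²) = 10.1242
cable 4: Δx=-8.5000, Δy=-2.5000; L_4 = √(Δx²+Δy²) = 8.8600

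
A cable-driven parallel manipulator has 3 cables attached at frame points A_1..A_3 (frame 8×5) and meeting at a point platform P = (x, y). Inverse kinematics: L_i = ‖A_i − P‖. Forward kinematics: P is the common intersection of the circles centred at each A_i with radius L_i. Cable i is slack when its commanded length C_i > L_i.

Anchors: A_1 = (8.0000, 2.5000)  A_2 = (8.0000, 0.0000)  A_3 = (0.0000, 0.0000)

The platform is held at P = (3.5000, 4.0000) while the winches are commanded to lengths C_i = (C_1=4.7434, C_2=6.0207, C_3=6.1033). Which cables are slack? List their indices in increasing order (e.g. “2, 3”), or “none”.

3

cable 1: L_1 = ‖A_1−P‖ = 4.7434;  C_1 = 4.7434 → taut
cable 2: L_2 = ‖A_2−P‖ = 6.0208;  C_2 = 6.0207 → taut
cable 3: L_3 = ‖A_3−P‖ = 5.3151;  C_3 = 6.1033 → slack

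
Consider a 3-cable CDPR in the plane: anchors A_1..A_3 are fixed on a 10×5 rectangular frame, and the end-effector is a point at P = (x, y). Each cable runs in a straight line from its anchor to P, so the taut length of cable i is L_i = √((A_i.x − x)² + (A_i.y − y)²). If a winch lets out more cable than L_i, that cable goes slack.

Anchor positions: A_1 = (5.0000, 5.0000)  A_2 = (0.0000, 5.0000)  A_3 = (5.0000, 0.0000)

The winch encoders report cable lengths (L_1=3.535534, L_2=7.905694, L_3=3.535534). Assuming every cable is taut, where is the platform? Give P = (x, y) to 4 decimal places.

(7.5000, 2.5000)

circle eqns → linear via eq_j − eq_1; set q_j = A_j·A_j − L_j²
q_1 = 25.0000+25.0000−12.5000 = 37.5000
10.0000·x + 0.0000·y = q_1−q_2 = 75.0000
0.0000·x + 10.0000·y = q_1−q_3 = 25.0000
solve first two rows → x=7.5000, y=2.5000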